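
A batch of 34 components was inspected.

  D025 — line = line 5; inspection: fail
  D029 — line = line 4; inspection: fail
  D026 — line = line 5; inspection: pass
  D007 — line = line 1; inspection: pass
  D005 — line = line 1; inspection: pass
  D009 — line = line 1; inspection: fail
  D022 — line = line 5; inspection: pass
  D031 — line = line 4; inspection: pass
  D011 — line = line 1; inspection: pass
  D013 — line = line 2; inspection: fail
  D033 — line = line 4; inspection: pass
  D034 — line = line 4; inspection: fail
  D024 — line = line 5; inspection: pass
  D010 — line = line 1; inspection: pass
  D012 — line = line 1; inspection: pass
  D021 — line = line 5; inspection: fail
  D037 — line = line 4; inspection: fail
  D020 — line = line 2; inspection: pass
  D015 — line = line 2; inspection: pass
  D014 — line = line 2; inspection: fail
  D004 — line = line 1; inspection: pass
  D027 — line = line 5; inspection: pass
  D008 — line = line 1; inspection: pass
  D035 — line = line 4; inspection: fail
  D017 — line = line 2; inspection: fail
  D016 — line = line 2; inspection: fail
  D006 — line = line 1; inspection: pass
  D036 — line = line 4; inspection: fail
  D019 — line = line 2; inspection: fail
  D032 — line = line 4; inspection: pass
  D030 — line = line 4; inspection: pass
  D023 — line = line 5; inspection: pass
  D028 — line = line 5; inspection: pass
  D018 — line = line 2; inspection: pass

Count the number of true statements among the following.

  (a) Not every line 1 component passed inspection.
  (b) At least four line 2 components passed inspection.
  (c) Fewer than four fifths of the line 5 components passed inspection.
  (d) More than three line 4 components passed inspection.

3

(a) line 1: |A| = 9, |A ∩ B| = 8; needs A ⊄ B (|A ∖ B| ≥ 1) — true.
(b) line 2: |A| = 8, |A ∩ B| = 3; needs |A ∩ B| ≥ 4 — false.
(c) line 5: |A| = 8, |A ∩ B| = 6; needs |A ∩ B| / |A| < 4/5 — true.
(d) line 4: |A| = 9, |A ∩ B| = 4; needs |A ∩ B| > 3 — true.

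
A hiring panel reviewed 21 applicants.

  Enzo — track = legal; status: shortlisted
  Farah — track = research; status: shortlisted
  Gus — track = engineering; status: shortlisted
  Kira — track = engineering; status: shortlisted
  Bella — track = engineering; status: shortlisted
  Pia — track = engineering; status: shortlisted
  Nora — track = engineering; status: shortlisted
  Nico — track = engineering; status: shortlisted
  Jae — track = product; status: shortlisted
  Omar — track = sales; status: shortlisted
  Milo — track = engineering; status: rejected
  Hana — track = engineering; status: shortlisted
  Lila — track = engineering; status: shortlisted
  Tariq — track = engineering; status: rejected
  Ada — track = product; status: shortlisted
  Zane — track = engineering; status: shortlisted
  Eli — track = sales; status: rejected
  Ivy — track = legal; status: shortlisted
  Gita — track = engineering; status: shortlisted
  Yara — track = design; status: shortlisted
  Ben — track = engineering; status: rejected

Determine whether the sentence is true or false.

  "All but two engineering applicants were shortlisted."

Truth condition: |A ∖ B| = 2.
A (the restrictor) = {Gus, Kira, Bella, Pia, Nora, Nico, Milo, Hana, Lila, Tariq, Zane, Gita, Ben}, |A| = 13.
A ∖ B = {Milo, Tariq, Ben}, so |A ∖ B| = 3.
|A ∖ B| = 3, so the statement is false.

False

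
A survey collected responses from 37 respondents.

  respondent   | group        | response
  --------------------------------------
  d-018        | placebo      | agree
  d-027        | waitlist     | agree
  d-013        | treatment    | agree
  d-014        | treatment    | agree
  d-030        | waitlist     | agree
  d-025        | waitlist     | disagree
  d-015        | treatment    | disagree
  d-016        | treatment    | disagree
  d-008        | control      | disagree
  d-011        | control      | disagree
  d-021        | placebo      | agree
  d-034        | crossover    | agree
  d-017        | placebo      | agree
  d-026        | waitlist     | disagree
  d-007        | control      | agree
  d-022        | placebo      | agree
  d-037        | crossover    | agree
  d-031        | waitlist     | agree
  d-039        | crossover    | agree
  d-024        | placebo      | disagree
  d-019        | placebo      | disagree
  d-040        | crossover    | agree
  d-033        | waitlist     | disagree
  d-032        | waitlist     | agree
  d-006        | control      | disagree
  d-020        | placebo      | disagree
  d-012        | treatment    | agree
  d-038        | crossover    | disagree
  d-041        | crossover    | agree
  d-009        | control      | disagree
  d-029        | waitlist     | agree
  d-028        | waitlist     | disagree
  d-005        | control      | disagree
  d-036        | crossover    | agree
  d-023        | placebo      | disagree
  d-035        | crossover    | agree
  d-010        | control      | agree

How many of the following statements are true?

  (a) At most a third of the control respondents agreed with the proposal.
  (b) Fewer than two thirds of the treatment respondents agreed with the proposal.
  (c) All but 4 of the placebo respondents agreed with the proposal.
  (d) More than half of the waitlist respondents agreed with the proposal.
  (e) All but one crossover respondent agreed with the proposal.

5

(a) control: |A| = 7, |A ∩ B| = 2; needs |A ∩ B| / |A| ≤ 1/3 — true.
(b) treatment: |A| = 5, |A ∩ B| = 3; needs |A ∩ B| / |A| < 2/3 — true.
(c) placebo: |A| = 8, |A ∩ B| = 4; needs |A ∖ B| = 4 — true.
(d) waitlist: |A| = 9, |A ∩ B| = 5; needs |A ∩ B| > |A ∖ B| — true.
(e) crossover: |A| = 8, |A ∩ B| = 7; needs |A ∖ B| = 1 — true.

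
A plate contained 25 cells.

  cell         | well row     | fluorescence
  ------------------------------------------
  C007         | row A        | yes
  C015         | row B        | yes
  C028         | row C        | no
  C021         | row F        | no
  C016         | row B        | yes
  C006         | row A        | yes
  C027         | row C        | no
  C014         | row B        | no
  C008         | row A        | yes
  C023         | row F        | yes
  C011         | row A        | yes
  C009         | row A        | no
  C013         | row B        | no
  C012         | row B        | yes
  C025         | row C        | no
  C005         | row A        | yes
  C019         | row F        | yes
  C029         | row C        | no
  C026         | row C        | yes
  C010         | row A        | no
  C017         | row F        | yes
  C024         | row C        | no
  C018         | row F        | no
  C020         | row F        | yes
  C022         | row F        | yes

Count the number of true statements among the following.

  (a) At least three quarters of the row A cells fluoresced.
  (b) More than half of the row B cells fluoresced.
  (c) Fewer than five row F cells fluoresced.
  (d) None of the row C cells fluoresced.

(a) row A: |A| = 7, |A ∩ B| = 5; needs |A ∩ B| / |A| ≥ 3/4 — false.
(b) row B: |A| = 5, |A ∩ B| = 3; needs |A ∩ B| > |A ∖ B| — true.
(c) row F: |A| = 7, |A ∩ B| = 5; needs |A ∩ B| < 5 — false.
(d) row C: |A| = 6, |A ∩ B| = 1; needs A ∩ B = ∅ (|A ∩ B| = 0) — false.

1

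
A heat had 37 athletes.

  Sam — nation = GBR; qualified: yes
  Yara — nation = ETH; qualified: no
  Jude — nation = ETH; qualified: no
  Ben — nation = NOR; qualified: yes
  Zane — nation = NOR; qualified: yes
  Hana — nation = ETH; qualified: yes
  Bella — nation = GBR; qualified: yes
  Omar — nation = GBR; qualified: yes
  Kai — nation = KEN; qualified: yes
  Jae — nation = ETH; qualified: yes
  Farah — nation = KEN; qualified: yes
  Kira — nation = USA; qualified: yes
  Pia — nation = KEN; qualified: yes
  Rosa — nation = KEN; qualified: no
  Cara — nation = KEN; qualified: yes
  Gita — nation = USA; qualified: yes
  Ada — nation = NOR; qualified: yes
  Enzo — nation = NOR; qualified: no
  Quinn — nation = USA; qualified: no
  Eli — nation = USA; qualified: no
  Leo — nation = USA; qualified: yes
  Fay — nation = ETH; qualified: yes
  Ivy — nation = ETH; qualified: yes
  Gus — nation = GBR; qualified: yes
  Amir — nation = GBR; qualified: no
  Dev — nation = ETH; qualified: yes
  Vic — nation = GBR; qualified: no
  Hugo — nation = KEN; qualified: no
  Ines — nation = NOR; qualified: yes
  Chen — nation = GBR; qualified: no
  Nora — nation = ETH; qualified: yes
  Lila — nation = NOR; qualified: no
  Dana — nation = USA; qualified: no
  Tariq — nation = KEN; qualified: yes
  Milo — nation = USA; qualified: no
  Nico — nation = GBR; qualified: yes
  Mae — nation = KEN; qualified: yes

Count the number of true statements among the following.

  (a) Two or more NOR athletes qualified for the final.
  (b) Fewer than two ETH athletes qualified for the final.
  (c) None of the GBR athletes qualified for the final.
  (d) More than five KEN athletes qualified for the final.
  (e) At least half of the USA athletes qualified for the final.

(a) NOR: |A| = 6, |A ∩ B| = 4; needs |A ∩ B| ≥ 2 — true.
(b) ETH: |A| = 8, |A ∩ B| = 6; needs |A ∩ B| < 2 — false.
(c) GBR: |A| = 8, |A ∩ B| = 5; needs A ∩ B = ∅ (|A ∩ B| = 0) — false.
(d) KEN: |A| = 8, |A ∩ B| = 6; needs |A ∩ B| > 5 — true.
(e) USA: |A| = 7, |A ∩ B| = 3; needs |A ∩ B| ≥ |A ∖ B| — false.

2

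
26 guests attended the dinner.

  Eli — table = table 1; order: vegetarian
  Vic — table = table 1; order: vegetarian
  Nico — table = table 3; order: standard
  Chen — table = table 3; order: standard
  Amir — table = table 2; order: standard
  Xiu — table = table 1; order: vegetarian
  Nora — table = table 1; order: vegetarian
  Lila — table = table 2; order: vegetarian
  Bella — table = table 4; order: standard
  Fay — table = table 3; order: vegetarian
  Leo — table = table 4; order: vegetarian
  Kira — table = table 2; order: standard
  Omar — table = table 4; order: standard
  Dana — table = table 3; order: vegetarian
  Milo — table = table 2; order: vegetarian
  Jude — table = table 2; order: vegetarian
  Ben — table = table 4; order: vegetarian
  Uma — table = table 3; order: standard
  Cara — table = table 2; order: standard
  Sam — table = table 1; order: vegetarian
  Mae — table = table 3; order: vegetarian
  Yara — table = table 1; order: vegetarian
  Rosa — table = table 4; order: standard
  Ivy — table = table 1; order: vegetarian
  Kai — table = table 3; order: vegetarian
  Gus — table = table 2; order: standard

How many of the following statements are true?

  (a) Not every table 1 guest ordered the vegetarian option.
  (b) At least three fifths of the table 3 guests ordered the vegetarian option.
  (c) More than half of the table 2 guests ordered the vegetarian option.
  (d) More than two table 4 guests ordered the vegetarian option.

(a) table 1: |A| = 7, |A ∩ B| = 7; needs A ⊄ B (|A ∖ B| ≥ 1) — false.
(b) table 3: |A| = 7, |A ∩ B| = 4; needs |A ∩ B| / |A| ≥ 3/5 — false.
(c) table 2: |A| = 7, |A ∩ B| = 3; needs |A ∩ B| > |A ∖ B| — false.
(d) table 4: |A| = 5, |A ∩ B| = 2; needs |A ∩ B| > 2 — false.

0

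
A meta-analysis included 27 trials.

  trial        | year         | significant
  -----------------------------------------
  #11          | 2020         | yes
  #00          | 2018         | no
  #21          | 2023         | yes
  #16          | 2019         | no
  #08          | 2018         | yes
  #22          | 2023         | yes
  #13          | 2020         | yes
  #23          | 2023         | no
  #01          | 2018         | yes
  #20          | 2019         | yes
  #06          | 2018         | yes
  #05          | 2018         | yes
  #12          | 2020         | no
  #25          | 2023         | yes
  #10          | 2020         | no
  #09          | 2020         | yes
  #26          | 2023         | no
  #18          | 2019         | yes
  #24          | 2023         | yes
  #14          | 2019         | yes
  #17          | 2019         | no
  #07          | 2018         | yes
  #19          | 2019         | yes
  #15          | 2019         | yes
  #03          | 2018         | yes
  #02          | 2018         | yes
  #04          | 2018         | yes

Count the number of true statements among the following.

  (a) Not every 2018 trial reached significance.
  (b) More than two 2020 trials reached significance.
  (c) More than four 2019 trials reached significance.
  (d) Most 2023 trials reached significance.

4

(a) 2018: |A| = 9, |A ∩ B| = 8; needs A ⊄ B (|A ∖ B| ≥ 1) — true.
(b) 2020: |A| = 5, |A ∩ B| = 3; needs |A ∩ B| > 2 — true.
(c) 2019: |A| = 7, |A ∩ B| = 5; needs |A ∩ B| > 4 — true.
(d) 2023: |A| = 6, |A ∩ B| = 4; needs |A ∩ B| > |A ∖ B| — true.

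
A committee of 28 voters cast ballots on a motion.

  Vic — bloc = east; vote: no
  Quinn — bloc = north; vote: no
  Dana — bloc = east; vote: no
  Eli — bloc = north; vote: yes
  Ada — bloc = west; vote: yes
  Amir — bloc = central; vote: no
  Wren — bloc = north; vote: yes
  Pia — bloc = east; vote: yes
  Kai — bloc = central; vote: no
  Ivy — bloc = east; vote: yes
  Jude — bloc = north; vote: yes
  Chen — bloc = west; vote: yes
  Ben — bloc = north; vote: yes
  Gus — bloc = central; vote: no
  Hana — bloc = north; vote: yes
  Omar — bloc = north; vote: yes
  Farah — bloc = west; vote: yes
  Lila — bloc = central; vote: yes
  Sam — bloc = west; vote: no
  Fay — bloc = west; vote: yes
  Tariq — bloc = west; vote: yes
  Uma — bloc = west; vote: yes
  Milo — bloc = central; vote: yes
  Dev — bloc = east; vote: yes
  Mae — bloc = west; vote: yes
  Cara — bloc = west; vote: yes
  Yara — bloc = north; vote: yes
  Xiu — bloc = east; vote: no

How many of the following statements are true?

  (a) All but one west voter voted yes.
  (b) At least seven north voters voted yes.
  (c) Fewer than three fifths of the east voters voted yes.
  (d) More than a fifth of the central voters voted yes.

4

(a) west: |A| = 9, |A ∩ B| = 8; needs |A ∖ B| = 1 — true.
(b) north: |A| = 8, |A ∩ B| = 7; needs |A ∩ B| ≥ 7 — true.
(c) east: |A| = 6, |A ∩ B| = 3; needs |A ∩ B| / |A| < 3/5 — true.
(d) central: |A| = 5, |A ∩ B| = 2; needs |A ∩ B| / |A| > 1/5 — true.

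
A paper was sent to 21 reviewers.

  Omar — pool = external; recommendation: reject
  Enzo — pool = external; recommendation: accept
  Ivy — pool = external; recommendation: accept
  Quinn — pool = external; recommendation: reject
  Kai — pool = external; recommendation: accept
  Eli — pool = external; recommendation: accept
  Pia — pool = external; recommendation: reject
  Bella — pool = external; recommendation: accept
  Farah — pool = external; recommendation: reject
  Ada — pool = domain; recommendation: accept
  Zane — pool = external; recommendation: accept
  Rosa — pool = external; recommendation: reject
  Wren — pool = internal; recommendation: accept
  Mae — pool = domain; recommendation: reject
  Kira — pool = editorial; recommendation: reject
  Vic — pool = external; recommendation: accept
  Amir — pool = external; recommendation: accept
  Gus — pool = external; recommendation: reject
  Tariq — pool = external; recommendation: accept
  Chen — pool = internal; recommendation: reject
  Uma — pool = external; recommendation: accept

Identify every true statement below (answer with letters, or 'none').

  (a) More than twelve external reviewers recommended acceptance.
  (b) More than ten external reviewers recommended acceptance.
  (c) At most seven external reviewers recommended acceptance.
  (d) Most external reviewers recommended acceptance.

(d)

|A| = 16, |A ∩ B| = 10, |A ∖ B| = 6.
(a) |A ∩ B| > 12: fails.
(b) |A ∩ B| > 10: fails.
(c) |A ∩ B| ≤ 7: fails.
(d) |A ∩ B| > |A ∖ B|: holds.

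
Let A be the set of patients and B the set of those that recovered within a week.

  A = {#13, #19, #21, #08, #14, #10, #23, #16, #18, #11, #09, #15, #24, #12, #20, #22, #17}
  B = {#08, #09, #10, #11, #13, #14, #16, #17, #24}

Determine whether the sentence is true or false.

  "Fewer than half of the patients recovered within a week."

False

'Fewer than half of the patients recovered within a week' holds iff |A ∩ B| < |A ∖ B|.
|A| = 17, |A ∩ B| = 9, |A ∖ B| = 8.
9 > 8, so the statement is false.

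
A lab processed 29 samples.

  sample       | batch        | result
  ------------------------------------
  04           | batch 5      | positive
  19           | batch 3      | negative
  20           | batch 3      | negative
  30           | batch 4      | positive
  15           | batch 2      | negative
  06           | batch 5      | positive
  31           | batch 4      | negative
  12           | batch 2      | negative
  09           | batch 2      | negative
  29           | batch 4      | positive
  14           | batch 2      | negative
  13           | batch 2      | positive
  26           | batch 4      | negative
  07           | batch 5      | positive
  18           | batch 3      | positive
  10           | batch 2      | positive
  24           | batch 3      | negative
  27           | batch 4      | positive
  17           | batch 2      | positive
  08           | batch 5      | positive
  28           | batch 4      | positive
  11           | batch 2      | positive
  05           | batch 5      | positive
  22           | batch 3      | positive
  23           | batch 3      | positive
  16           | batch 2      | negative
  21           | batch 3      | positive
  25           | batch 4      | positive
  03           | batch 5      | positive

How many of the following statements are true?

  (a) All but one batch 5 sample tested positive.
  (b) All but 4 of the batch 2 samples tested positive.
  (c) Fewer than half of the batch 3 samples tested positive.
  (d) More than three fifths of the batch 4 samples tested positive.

(a) batch 5: |A| = 6, |A ∩ B| = 6; needs |A ∖ B| = 1 — false.
(b) batch 2: |A| = 9, |A ∩ B| = 4; needs |A ∖ B| = 4 — false.
(c) batch 3: |A| = 7, |A ∩ B| = 4; needs |A ∩ B| < |A ∖ B| — false.
(d) batch 4: |A| = 7, |A ∩ B| = 5; needs |A ∩ B| / |A| > 3/5 — true.

1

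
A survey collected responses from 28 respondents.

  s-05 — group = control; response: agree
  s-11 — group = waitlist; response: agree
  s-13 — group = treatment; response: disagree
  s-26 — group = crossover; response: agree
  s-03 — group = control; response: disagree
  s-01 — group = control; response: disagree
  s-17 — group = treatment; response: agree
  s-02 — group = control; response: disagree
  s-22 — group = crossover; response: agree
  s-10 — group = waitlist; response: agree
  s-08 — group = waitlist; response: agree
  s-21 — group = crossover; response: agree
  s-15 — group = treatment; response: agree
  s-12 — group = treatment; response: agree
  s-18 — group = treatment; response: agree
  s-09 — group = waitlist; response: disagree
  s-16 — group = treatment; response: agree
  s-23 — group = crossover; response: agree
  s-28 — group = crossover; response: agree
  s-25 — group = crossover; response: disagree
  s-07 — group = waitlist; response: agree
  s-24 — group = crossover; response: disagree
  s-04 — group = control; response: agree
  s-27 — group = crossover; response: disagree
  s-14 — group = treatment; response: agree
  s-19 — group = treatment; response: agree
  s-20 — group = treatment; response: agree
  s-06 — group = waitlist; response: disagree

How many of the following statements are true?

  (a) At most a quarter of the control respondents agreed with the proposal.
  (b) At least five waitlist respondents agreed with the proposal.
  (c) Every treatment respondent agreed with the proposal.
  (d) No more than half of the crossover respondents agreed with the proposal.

0

(a) control: |A| = 5, |A ∩ B| = 2; needs |A ∩ B| / |A| ≤ 1/4 — false.
(b) waitlist: |A| = 6, |A ∩ B| = 4; needs |A ∩ B| ≥ 5 — false.
(c) treatment: |A| = 9, |A ∩ B| = 8; needs A ⊆ B, i.e. every element of A is in B (|A ∖ B| = 0) — false.
(d) crossover: |A| = 8, |A ∩ B| = 5; needs |A ∩ B| ≤ |A ∖ B| — false.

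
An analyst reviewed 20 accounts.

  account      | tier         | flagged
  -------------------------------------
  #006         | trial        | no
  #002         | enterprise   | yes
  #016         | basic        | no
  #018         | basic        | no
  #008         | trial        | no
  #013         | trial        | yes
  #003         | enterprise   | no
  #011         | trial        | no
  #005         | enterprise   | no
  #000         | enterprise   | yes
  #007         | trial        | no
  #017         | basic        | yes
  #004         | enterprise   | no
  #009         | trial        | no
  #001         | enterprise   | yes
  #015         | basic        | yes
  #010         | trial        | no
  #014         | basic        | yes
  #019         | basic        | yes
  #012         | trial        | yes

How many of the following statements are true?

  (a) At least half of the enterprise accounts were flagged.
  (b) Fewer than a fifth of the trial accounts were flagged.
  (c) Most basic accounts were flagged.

(a) enterprise: |A| = 6, |A ∩ B| = 3; needs |A ∩ B| ≥ |A ∖ B| — true.
(b) trial: |A| = 8, |A ∩ B| = 2; needs |A ∩ B| / |A| < 1/5 — false.
(c) basic: |A| = 6, |A ∩ B| = 4; needs |A ∩ B| > |A ∖ B| — true.

2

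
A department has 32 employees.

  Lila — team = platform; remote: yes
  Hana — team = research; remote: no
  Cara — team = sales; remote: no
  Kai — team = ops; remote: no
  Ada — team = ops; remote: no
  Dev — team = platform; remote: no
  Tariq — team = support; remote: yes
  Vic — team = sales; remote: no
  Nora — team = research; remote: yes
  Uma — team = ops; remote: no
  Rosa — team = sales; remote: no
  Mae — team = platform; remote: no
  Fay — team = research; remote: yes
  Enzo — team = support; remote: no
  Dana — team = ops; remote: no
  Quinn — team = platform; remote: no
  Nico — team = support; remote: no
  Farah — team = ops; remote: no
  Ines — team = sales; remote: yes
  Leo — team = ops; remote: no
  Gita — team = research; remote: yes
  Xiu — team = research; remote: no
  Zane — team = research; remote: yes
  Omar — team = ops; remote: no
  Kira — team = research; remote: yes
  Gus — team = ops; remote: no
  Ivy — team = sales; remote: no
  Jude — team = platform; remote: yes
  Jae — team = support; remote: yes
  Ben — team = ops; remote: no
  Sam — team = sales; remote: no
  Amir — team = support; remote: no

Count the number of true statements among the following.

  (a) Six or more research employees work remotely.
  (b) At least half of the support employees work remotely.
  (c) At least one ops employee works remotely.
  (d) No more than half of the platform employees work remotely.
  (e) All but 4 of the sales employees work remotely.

(a) research: |A| = 7, |A ∩ B| = 5; needs |A ∩ B| ≥ 6 — false.
(b) support: |A| = 5, |A ∩ B| = 2; needs |A ∩ B| ≥ |A ∖ B| — false.
(c) ops: |A| = 9, |A ∩ B| = 0; needs A ∩ B ≠ ∅ (|A ∩ B| ≥ 1) — false.
(d) platform: |A| = 5, |A ∩ B| = 2; needs |A ∩ B| ≤ |A ∖ B| — true.
(e) sales: |A| = 6, |A ∩ B| = 1; needs |A ∖ B| = 4 — false.

1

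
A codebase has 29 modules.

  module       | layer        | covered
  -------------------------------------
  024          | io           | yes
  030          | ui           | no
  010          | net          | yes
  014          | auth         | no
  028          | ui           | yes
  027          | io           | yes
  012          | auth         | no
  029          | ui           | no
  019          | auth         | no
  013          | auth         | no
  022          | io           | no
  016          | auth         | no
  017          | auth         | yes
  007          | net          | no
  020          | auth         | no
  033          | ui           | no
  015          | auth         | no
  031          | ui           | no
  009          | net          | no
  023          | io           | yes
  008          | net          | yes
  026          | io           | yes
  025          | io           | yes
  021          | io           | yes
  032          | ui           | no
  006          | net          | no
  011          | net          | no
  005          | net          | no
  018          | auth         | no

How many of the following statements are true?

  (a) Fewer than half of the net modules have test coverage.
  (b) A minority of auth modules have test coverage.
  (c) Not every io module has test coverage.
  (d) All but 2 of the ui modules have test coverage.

3

(a) net: |A| = 7, |A ∩ B| = 2; needs |A ∩ B| < |A ∖ B| — true.
(b) auth: |A| = 9, |A ∩ B| = 1; needs |A ∩ B| < |A ∖ B| — true.
(c) io: |A| = 7, |A ∩ B| = 6; needs A ⊄ B (|A ∖ B| ≥ 1) — true.
(d) ui: |A| = 6, |A ∩ B| = 1; needs |A ∖ B| = 2 — false.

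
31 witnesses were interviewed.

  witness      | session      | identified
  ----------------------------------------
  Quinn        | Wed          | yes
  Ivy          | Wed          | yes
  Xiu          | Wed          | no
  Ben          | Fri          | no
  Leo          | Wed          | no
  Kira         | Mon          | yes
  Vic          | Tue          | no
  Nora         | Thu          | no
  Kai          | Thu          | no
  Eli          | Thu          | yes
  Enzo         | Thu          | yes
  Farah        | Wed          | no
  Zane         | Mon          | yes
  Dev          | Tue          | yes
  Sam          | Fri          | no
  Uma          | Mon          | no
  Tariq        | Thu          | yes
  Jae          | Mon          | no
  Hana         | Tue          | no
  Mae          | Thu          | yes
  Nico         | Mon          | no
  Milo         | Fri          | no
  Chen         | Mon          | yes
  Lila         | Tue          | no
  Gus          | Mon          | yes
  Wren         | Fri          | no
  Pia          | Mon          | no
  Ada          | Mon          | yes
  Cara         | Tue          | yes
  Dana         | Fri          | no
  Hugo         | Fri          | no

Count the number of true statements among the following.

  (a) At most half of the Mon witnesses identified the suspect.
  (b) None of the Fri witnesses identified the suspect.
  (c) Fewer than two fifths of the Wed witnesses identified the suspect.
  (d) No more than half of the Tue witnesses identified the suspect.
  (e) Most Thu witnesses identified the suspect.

3

(a) Mon: |A| = 9, |A ∩ B| = 5; needs |A ∩ B| ≤ |A ∖ B| — false.
(b) Fri: |A| = 6, |A ∩ B| = 0; needs A ∩ B = ∅ (|A ∩ B| = 0) — true.
(c) Wed: |A| = 5, |A ∩ B| = 2; needs |A ∩ B| / |A| < 2/5 — false.
(d) Tue: |A| = 5, |A ∩ B| = 2; needs |A ∩ B| ≤ |A ∖ B| — true.
(e) Thu: |A| = 6, |A ∩ B| = 4; needs |A ∩ B| > |A ∖ B| — true.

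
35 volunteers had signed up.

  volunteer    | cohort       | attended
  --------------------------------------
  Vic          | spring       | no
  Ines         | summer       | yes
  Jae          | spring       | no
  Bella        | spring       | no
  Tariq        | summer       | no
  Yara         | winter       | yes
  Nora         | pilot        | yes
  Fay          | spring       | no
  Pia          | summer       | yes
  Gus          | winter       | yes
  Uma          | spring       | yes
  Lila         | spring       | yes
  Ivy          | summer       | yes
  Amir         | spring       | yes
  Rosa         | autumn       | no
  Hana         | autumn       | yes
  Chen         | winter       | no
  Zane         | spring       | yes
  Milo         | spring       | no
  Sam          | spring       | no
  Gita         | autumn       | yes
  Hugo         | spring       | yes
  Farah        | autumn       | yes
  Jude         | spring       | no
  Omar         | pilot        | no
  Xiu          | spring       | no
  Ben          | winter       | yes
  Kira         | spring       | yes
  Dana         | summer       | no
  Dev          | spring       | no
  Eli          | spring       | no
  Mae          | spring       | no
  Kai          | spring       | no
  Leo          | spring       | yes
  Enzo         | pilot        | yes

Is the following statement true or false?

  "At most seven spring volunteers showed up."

Truth condition: |A ∩ B| ≤ 7.
|A| = 19, |A ∩ B| = 7, |A ∖ B| = 12.
|A ∩ B| = 7, so the statement is true.

True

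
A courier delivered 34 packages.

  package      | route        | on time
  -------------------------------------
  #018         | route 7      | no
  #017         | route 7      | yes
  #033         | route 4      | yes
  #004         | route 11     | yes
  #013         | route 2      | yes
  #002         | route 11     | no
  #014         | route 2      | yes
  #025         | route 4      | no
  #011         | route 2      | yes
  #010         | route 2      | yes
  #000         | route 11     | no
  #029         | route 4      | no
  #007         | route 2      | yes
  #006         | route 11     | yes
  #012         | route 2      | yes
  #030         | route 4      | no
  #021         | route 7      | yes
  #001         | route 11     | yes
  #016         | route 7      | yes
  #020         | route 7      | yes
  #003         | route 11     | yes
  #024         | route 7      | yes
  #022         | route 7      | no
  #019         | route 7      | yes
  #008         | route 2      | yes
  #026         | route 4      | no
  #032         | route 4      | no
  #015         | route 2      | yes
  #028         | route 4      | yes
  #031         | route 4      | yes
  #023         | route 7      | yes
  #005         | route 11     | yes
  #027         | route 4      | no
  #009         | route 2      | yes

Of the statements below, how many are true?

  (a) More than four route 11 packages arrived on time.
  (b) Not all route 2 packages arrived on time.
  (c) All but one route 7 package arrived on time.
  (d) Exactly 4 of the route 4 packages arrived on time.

(a) route 11: |A| = 7, |A ∩ B| = 5; needs |A ∩ B| > 4 — true.
(b) route 2: |A| = 9, |A ∩ B| = 9; needs A ⊄ B (|A ∖ B| ≥ 1) — false.
(c) route 7: |A| = 9, |A ∩ B| = 7; needs |A ∖ B| = 1 — false.
(d) route 4: |A| = 9, |A ∩ B| = 3; needs |A ∩ B| = 4 — false.

1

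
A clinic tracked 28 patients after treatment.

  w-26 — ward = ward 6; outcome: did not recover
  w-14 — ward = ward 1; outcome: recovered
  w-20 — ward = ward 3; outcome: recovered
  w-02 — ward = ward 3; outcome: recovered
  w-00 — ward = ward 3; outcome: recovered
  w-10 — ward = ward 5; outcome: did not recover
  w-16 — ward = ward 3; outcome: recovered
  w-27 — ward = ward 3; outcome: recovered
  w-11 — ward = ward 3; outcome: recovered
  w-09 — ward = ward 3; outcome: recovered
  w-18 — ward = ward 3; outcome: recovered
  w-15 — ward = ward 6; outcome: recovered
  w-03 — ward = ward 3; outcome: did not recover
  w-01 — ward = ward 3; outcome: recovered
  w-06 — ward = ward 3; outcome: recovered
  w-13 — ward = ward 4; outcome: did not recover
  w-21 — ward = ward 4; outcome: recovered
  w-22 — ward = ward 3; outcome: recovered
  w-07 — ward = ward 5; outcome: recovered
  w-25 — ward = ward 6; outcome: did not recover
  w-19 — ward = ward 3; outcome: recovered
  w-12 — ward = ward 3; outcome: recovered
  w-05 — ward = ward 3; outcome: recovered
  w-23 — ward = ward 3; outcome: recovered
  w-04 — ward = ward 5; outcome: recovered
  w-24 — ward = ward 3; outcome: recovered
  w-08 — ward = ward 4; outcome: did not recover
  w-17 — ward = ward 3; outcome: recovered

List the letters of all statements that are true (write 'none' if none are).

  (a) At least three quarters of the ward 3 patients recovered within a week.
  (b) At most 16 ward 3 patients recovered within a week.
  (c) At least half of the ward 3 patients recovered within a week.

|A| = 18, |A ∩ B| = 17, |A ∖ B| = 1.
(a) |A ∩ B| / |A| ≥ 3/4: holds.
(b) |A ∩ B| ≤ 16: fails.
(c) |A ∩ B| ≥ |A ∖ B|: holds.

(a), (c)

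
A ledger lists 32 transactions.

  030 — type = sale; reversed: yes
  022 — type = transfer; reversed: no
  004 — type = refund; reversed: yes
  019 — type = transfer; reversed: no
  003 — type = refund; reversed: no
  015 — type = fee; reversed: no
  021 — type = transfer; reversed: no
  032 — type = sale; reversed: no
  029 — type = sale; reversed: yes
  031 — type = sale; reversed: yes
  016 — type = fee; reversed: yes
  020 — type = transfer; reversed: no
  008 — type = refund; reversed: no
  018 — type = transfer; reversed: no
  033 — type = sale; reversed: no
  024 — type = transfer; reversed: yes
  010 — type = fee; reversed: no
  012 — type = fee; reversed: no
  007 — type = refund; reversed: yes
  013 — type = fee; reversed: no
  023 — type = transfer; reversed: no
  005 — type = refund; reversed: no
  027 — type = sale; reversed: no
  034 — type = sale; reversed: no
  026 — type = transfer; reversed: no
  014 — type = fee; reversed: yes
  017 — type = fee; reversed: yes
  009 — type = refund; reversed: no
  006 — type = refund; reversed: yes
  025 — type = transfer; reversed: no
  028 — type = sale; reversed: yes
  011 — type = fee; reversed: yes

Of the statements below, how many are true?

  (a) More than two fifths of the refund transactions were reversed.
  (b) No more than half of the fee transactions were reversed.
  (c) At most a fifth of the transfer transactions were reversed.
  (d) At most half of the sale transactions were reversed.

(a) refund: |A| = 7, |A ∩ B| = 3; needs |A ∩ B| / |A| > 2/5 — true.
(b) fee: |A| = 8, |A ∩ B| = 4; needs |A ∩ B| ≤ |A ∖ B| — true.
(c) transfer: |A| = 9, |A ∩ B| = 1; needs |A ∩ B| / |A| ≤ 1/5 — true.
(d) sale: |A| = 8, |A ∩ B| = 4; needs |A ∩ B| ≤ |A ∖ B| — true.

4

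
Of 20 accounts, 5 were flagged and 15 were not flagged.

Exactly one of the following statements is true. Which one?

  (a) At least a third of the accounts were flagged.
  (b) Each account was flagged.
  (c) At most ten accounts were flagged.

|A| = 20, |A ∩ B| = 5, |A ∖ B| = 15.
(a) requires |A ∩ B| / |A| ≥ 1/3: false.
(b) requires A ⊆ B, i.e. every element of A is in B (|A ∖ B| = 0): false.
(c) requires |A ∩ B| ≤ 10: true.

(c)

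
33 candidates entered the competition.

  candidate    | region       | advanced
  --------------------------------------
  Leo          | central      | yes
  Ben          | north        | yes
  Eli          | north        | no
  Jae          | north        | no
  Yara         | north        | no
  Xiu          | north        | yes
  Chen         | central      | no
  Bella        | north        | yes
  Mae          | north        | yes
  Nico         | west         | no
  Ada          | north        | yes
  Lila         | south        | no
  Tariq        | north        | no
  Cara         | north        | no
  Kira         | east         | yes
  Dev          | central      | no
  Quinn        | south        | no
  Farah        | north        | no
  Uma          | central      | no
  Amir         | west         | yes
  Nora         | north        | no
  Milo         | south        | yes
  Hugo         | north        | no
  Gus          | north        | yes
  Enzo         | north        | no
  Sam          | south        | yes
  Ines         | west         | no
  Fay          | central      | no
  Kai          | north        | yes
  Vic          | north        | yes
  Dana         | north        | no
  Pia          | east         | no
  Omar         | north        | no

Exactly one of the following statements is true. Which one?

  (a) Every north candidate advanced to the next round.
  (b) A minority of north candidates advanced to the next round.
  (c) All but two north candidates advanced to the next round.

(b)

|A| = 19, |A ∩ B| = 8, |A ∖ B| = 11.
(a) requires A ⊆ B, i.e. every element of A is in B (|A ∖ B| = 0): false.
(b) requires |A ∩ B| < |A ∖ B|: true.
(c) requires |A ∖ B| = 2: false.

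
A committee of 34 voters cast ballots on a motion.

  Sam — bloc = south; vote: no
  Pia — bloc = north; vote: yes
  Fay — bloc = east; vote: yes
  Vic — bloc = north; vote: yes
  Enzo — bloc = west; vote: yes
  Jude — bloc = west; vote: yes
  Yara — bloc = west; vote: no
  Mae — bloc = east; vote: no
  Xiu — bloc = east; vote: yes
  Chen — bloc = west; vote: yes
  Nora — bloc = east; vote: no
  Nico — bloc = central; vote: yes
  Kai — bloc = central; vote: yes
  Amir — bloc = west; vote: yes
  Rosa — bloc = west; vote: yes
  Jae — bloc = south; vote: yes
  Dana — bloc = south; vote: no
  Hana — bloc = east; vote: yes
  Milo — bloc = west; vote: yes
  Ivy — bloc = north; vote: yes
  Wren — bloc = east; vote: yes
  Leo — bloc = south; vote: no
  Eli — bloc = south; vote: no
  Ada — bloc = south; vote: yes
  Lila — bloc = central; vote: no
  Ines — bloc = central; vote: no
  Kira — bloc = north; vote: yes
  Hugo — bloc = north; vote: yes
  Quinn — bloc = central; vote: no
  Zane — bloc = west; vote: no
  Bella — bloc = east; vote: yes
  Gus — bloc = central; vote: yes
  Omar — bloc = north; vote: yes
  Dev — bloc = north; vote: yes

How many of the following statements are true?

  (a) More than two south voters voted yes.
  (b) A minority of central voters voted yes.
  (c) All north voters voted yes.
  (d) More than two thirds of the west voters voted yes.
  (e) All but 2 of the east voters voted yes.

3

(a) south: |A| = 6, |A ∩ B| = 2; needs |A ∩ B| > 2 — false.
(b) central: |A| = 6, |A ∩ B| = 3; needs |A ∩ B| < |A ∖ B| — false.
(c) north: |A| = 7, |A ∩ B| = 7; needs A ⊆ B, i.e. every element of A is in B (|A ∖ B| = 0) — true.
(d) west: |A| = 8, |A ∩ B| = 6; needs |A ∩ B| / |A| > 2/3 — true.
(e) east: |A| = 7, |A ∩ B| = 5; needs |A ∖ B| = 2 — true.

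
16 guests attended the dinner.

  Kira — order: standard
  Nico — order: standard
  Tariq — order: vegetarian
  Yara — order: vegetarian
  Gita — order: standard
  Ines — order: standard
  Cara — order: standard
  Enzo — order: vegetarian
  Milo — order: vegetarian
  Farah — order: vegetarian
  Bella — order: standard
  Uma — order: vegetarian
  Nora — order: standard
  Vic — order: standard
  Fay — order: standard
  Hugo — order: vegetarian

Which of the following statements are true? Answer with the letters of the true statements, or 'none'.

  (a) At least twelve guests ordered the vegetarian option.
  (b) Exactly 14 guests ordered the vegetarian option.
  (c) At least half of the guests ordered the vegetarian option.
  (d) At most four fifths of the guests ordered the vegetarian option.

|A| = 16, |A ∩ B| = 7, |A ∖ B| = 9.
(a) |A ∩ B| ≥ 12: fails.
(b) |A ∩ B| = 14: fails.
(c) |A ∩ B| ≥ |A ∖ B|: fails.
(d) |A ∩ B| / |A| ≤ 4/5: holds.

(d)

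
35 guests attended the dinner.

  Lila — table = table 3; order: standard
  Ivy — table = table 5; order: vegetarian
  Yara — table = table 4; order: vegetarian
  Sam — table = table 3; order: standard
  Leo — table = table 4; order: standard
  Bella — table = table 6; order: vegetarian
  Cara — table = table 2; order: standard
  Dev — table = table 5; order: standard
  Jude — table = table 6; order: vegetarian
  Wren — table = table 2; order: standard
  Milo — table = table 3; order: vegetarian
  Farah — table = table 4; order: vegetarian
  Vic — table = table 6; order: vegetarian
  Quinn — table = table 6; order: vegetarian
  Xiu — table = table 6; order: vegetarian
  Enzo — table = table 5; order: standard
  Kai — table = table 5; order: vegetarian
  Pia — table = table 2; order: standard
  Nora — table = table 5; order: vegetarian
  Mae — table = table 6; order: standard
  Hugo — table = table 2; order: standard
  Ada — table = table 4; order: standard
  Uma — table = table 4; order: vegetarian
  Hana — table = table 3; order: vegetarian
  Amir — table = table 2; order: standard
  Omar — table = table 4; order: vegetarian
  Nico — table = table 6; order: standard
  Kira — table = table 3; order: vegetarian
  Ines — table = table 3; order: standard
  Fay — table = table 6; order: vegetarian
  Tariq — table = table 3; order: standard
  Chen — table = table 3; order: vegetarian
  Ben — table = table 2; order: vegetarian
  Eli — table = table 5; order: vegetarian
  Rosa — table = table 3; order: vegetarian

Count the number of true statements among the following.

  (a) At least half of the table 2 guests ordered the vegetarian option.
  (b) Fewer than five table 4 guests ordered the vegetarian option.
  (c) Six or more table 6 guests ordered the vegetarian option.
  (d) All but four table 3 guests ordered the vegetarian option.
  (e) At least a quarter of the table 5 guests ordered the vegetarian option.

(a) table 2: |A| = 6, |A ∩ B| = 1; needs |A ∩ B| ≥ |A ∖ B| — false.
(b) table 4: |A| = 6, |A ∩ B| = 4; needs |A ∩ B| < 5 — true.
(c) table 6: |A| = 8, |A ∩ B| = 6; needs |A ∩ B| ≥ 6 — true.
(d) table 3: |A| = 9, |A ∩ B| = 5; needs |A ∖ B| = 4 — true.
(e) table 5: |A| = 6, |A ∩ B| = 4; needs |A ∩ B| / |A| ≥ 1/4 — true.

4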